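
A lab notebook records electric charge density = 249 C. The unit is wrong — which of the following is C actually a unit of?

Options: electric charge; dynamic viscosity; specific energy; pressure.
electric charge

electric charge density should have units dimensionally equivalent to A * s / m^3 (e.g. C/m³).
The given unit 'C' reduces to A * s. Of the listed options, that is the dimensionality of electric charge.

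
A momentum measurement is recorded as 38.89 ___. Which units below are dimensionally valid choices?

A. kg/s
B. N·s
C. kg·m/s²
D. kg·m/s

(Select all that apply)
B, D

momentum has SI base units: kg * m / s

Checking each option against kg * m / s:
  A. kg/s: ✗ does not match
  B. N·s: ✓ matches
  C. kg·m/s²: ✗ does not match
  D. kg·m/s: ✓ matches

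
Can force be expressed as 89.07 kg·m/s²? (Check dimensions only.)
Yes

force has SI base units: kg * m / s^2
kg·m/s² reduces to the same SI base units, so it is a valid unit for force.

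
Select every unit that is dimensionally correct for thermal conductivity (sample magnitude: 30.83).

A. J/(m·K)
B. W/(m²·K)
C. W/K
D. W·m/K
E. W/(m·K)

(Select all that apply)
E

thermal conductivity has SI base units: kg * m / (s^3 * K)

Checking each option against kg * m / (s^3 * K):
  A. J/(m·K): ✗ does not match
  B. W/(m²·K): ✗ does not match
  C. W/K: ✗ does not match
  D. W·m/K: ✗ does not match
  E. W/(m·K): ✓ matches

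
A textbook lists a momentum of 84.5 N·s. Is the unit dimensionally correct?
Yes

momentum has SI base units: kg * m / s
N·s reduces to the same SI base units, so it is a valid unit for momentum.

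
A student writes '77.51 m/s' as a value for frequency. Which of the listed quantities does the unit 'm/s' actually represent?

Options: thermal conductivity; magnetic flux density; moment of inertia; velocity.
velocity

frequency should have units dimensionally equivalent to 1 / s (e.g. Hz).
The given unit 'm/s' reduces to m / s. Of the listed options, that is the dimensionality of velocity.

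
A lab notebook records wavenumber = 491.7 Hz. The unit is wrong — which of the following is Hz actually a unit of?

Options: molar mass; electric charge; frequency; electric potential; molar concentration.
frequency

wavenumber should have units dimensionally equivalent to 1 / m (e.g. 1/m).
The given unit 'Hz' reduces to 1 / s. Of the listed options, that is the dimensionality of frequency.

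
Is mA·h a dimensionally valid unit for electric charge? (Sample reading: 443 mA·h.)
Yes

electric charge has SI base units: A * s
mA·h reduces to the same SI base units, so it is a valid unit for electric charge.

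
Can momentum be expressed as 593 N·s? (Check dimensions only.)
Yes

momentum has SI base units: kg * m / s
N·s reduces to the same SI base units, so it is a valid unit for momentum.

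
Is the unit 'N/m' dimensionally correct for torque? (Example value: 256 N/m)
No

torque has SI base units: kg * m^2 / s^2
N/m does NOT reduce to kg * m^2 / s^2; a valid unit for torque would be e.g. N·m.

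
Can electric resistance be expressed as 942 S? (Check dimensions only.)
No

electric resistance has SI base units: kg * m^2 / (A^2 * s^3)
S does NOT reduce to kg * m^2 / (A^2 * s^3); a valid unit for electric resistance would be e.g. Ω.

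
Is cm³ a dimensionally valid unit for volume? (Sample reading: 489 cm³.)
Yes

volume has SI base units: m^3
cm³ reduces to the same SI base units, so it is a valid unit for volume.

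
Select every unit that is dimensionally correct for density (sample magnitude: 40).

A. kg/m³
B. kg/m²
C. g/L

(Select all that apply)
A, C

density has SI base units: kg / m^3

Checking each option against kg / m^3:
  A. kg/m³: ✓ matches
  B. kg/m²: ✗ does not match
  C. g/L: ✓ matches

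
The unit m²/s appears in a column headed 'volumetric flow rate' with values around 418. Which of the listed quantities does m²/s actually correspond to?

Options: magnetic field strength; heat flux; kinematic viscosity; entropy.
kinematic viscosity

volumetric flow rate should have units dimensionally equivalent to m^3 / s (e.g. m³/s).
The given unit 'm²/s' reduces to m^2 / s. Of the listed options, that is the dimensionality of kinematic viscosity.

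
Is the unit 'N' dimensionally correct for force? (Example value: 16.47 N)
Yes

force has SI base units: kg * m / s^2
N reduces to the same SI base units, so it is a valid unit for force.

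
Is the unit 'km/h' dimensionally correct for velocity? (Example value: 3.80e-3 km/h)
Yes

velocity has SI base units: m / s
km/h reduces to the same SI base units, so it is a valid unit for velocity.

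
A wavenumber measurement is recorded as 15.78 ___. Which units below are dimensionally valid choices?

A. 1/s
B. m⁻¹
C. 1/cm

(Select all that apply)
B, C

wavenumber has SI base units: 1 / m

Checking each option against 1 / m:
  A. 1/s: ✗ does not match
  B. m⁻¹: ✓ matches
  C. 1/cm: ✓ matches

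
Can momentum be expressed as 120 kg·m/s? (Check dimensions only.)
Yes

momentum has SI base units: kg * m / s
kg·m/s reduces to the same SI base units, so it is a valid unit for momentum.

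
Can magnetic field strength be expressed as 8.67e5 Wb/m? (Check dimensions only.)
No

magnetic field strength has SI base units: A / m
Wb/m does NOT reduce to A / m; a valid unit for magnetic field strength would be e.g. A/m.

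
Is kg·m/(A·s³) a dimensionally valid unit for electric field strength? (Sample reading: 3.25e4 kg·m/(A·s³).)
Yes

electric field strength has SI base units: kg * m / (A * s^3)
kg·m/(A·s³) reduces to the same SI base units, so it is a valid unit for electric field strength.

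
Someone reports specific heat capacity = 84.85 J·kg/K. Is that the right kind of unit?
No

specific heat capacity has SI base units: m^2 / (s^2 * K)
J·kg/K does NOT reduce to m^2 / (s^2 * K); a valid unit for specific heat capacity would be e.g. J/(kg·K).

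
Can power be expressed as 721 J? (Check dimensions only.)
No

power has SI base units: kg * m^2 / s^3
J does NOT reduce to kg * m^2 / s^3; a valid unit for power would be e.g. W.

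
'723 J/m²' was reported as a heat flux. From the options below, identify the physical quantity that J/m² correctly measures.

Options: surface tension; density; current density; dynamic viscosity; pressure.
surface tension

heat flux should have units dimensionally equivalent to kg / s^3 (e.g. W/m²).
The given unit 'J/m²' reduces to kg / s^2. Of the listed options, that is the dimensionality of surface tension.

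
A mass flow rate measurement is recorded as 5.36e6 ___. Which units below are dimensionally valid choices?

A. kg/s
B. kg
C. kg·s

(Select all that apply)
A

mass flow rate has SI base units: kg / s

Checking each option against kg / s:
  A. kg/s: ✓ matches
  B. kg: ✗ does not match
  C. kg·s: ✗ does not match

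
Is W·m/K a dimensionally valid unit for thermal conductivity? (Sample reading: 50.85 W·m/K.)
No

thermal conductivity has SI base units: kg * m / (s^3 * K)
W·m/K does NOT reduce to kg * m / (s^3 * K); a valid unit for thermal conductivity would be e.g. W/(m·K).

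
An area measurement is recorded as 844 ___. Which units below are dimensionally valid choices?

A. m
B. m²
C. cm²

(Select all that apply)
B, C

area has SI base units: m^2

Checking each option against m^2:
  A. m: ✗ does not match
  B. m²: ✓ matches
  C. cm²: ✓ matches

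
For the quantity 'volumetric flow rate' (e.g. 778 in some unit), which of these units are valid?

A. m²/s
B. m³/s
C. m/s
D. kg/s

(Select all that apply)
B

volumetric flow rate has SI base units: m^3 / s

Checking each option against m^3 / s:
  A. m²/s: ✗ does not match
  B. m³/s: ✓ matches
  C. m/s: ✗ does not match
  D. kg/s: ✗ does not match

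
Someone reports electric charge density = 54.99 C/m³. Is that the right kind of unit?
Yes

electric charge density has SI base units: A * s / m^3
C/m³ reduces to the same SI base units, so it is a valid unit for electric charge density.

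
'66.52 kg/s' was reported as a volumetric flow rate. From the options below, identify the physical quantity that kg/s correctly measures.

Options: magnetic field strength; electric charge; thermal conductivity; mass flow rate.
mass flow rate

volumetric flow rate should have units dimensionally equivalent to m^3 / s (e.g. m³/s).
The given unit 'kg/s' reduces to kg / s. Of the listed options, that is the dimensionality of mass flow rate.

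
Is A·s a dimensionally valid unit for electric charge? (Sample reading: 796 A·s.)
Yes

electric charge has SI base units: A * s
A·s reduces to the same SI base units, so it is a valid unit for electric charge.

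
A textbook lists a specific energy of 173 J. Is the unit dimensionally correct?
No

specific energy has SI base units: m^2 / s^2
J does NOT reduce to m^2 / s^2; a valid unit for specific energy would be e.g. J/kg.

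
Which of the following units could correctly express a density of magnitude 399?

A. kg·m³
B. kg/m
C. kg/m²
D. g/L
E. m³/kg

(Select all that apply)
D

density has SI base units: kg / m^3

Checking each option against kg / m^3:
  A. kg·m³: ✗ does not match
  B. kg/m: ✗ does not match
  C. kg/m²: ✗ does not match
  D. g/L: ✓ matches
  E. m³/kg: ✗ does not match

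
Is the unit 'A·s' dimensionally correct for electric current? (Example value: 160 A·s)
No

electric current has SI base units: A
A·s does NOT reduce to A; a valid unit for electric current would be e.g. A.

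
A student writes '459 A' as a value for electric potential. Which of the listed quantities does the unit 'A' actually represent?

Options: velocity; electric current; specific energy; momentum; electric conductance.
electric current

electric potential should have units dimensionally equivalent to kg * m^2 / (A * s^3) (e.g. V).
The given unit 'A' reduces to A. Of the listed options, that is the dimensionality of electric current.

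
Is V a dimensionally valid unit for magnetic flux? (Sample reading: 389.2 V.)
No

magnetic flux has SI base units: kg * m^2 / (A * s^2)
V does NOT reduce to kg * m^2 / (A * s^2); a valid unit for magnetic flux would be e.g. Wb.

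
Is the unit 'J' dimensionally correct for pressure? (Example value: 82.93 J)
No

pressure has SI base units: kg / (m * s^2)
J does NOT reduce to kg / (m * s^2); a valid unit for pressure would be e.g. Pa.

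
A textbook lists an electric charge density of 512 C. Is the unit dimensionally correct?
No

electric charge density has SI base units: A * s / m^3
C does NOT reduce to A * s / m^3; a valid unit for electric charge density would be e.g. C/m³.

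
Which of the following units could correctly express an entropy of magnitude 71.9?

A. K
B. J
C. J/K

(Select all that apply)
C

entropy has SI base units: kg * m^2 / (s^2 * K)

Checking each option against kg * m^2 / (s^2 * K):
  A. K: ✗ does not match
  B. J: ✗ does not match
  C. J/K: ✓ matches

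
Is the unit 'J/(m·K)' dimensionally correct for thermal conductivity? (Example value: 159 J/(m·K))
No

thermal conductivity has SI base units: kg * m / (s^3 * K)
J/(m·K) does NOT reduce to kg * m / (s^3 * K); a valid unit for thermal conductivity would be e.g. W/(m·K).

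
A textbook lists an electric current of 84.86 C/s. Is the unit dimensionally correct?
Yes

electric current has SI base units: A
C/s reduces to the same SI base units, so it is a valid unit for electric current.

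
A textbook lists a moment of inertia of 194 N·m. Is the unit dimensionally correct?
No

moment of inertia has SI base units: kg * m^2
N·m does NOT reduce to kg * m^2; a valid unit for moment of inertia would be e.g. kg·m².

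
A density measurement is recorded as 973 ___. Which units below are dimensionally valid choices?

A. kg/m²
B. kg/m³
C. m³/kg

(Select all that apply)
B

density has SI base units: kg / m^3

Checking each option against kg / m^3:
  A. kg/m²: ✗ does not match
  B. kg/m³: ✓ matches
  C. m³/kg: ✗ does not match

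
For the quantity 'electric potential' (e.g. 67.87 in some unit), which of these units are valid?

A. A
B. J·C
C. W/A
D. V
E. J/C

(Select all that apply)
C, D, E

electric potential has SI base units: kg * m^2 / (A * s^3)

Checking each option against kg * m^2 / (A * s^3):
  A. A: ✗ does not match
  B. J·C: ✗ does not match
  C. W/A: ✓ matches
  D. V: ✓ matches
  E. J/C: ✓ matches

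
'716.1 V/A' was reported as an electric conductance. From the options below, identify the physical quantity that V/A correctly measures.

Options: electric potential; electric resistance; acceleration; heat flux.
electric resistance

electric conductance should have units dimensionally equivalent to A^2 * s^3 / (kg * m^2) (e.g. S).
The given unit 'V/A' reduces to kg * m^2 / (A^2 * s^3). Of the listed options, that is the dimensionality of electric resistance.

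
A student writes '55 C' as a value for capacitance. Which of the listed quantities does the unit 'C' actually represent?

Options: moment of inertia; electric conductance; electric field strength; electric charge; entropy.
electric charge

capacitance should have units dimensionally equivalent to A^2 * s^4 / (kg * m^2) (e.g. F).
The given unit 'C' reduces to A * s. Of the listed options, that is the dimensionality of electric charge.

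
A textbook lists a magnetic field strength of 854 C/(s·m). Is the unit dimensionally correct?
Yes

magnetic field strength has SI base units: A / m
C/(s·m) reduces to the same SI base units, so it is a valid unit for magnetic field strength.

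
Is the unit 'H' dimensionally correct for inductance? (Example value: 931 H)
Yes

inductance has SI base units: kg * m^2 / (A^2 * s^2)
H reduces to the same SI base units, so it is a valid unit for inductance.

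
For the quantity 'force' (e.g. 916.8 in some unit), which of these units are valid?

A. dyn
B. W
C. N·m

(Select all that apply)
A

force has SI base units: kg * m / s^2

Checking each option against kg * m / s^2:
  A. dyn: ✓ matches
  B. W: ✗ does not match
  C. N·m: ✗ does not match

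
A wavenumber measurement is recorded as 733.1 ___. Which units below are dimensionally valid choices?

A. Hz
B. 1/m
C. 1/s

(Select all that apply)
B

wavenumber has SI base units: 1 / m

Checking each option against 1 / m:
  A. Hz: ✗ does not match
  B. 1/m: ✓ matches
  C. 1/s: ✗ does not match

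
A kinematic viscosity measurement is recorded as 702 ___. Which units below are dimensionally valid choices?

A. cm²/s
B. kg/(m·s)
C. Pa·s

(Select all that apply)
A

kinematic viscosity has SI base units: m^2 / s

Checking each option against m^2 / s:
  A. cm²/s: ✓ matches
  B. kg/(m·s): ✗ does not match
  C. Pa·s: ✗ does not match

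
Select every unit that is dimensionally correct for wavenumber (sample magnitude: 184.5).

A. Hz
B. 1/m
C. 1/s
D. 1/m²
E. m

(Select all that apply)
B

wavenumber has SI base units: 1 / m

Checking each option against 1 / m:
  A. Hz: ✗ does not match
  B. 1/m: ✓ matches
  C. 1/s: ✗ does not match
  D. 1/m²: ✗ does not match
  E. m: ✗ does not match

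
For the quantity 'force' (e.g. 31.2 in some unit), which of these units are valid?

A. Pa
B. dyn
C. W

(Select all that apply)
B

force has SI base units: kg * m / s^2

Checking each option against kg * m / s^2:
  A. Pa: ✗ does not match
  B. dyn: ✓ matches
  C. W: ✗ does not match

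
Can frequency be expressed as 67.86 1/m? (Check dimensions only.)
No

frequency has SI base units: 1 / s
1/m does NOT reduce to 1 / s; a valid unit for frequency would be e.g. Hz.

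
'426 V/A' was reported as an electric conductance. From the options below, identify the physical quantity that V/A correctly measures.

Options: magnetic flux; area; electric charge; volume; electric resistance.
electric resistance

electric conductance should have units dimensionally equivalent to A^2 * s^3 / (kg * m^2) (e.g. S).
The given unit 'V/A' reduces to kg * m^2 / (A^2 * s^3). Of the listed options, that is the dimensionality of electric resistance.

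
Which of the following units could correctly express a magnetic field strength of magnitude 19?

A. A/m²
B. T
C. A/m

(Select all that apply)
C

magnetic field strength has SI base units: A / m

Checking each option against A / m:
  A. A/m²: ✗ does not match
  B. T: ✗ does not match
  C. A/m: ✓ matches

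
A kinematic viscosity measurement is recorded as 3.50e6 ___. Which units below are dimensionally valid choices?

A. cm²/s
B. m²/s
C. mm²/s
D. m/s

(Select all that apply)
A, B, C

kinematic viscosity has SI base units: m^2 / s

Checking each option against m^2 / s:
  A. cm²/s: ✓ matches
  B. m²/s: ✓ matches
  C. mm²/s: ✓ matches
  D. m/s: ✗ does not match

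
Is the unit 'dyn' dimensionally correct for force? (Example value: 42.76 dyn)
Yes

force has SI base units: kg * m / s^2
dyn reduces to the same SI base units, so it is a valid unit for force.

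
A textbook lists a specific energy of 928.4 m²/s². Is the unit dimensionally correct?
Yes

specific energy has SI base units: m^2 / s^2
m²/s² reduces to the same SI base units, so it is a valid unit for specific energy.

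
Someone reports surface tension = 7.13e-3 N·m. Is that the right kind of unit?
No

surface tension has SI base units: kg / s^2
N·m does NOT reduce to kg / s^2; a valid unit for surface tension would be e.g. N/m.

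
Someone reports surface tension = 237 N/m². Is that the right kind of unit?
No

surface tension has SI base units: kg / s^2
N/m² does NOT reduce to kg / s^2; a valid unit for surface tension would be e.g. N/m.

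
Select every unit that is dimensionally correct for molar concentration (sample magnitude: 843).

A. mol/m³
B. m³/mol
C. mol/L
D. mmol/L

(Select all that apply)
A, C, D

molar concentration has SI base units: mol / m^3

Checking each option against mol / m^3:
  A. mol/m³: ✓ matches
  B. m³/mol: ✗ does not match
  C. mol/L: ✓ matches
  D. mmol/L: ✓ matches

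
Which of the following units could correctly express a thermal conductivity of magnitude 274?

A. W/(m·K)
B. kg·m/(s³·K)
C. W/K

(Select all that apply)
A, B

thermal conductivity has SI base units: kg * m / (s^3 * K)

Checking each option against kg * m / (s^3 * K):
  A. W/(m·K): ✓ matches
  B. kg·m/(s³·K): ✓ matches
  C. W/K: ✗ does not match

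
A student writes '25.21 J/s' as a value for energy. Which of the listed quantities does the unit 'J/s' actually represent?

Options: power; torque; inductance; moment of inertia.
power

energy should have units dimensionally equivalent to kg * m^2 / s^2 (e.g. J).
The given unit 'J/s' reduces to kg * m^2 / s^3. Of the listed options, that is the dimensionality of power.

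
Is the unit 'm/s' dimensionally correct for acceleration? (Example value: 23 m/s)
No

acceleration has SI base units: m / s^2
m/s does NOT reduce to m / s^2; a valid unit for acceleration would be e.g. m/s².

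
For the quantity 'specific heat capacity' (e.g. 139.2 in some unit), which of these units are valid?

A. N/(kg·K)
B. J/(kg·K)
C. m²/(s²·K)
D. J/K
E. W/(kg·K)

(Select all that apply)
B, C

specific heat capacity has SI base units: m^2 / (s^2 * K)

Checking each option against m^2 / (s^2 * K):
  A. N/(kg·K): ✗ does not match
  B. J/(kg·K): ✓ matches
  C. m²/(s²·K): ✓ matches
  D. J/K: ✗ does not match
  E. W/(kg·K): ✗ does not match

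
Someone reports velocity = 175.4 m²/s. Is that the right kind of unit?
No

velocity has SI base units: m / s
m²/s does NOT reduce to m / s; a valid unit for velocity would be e.g. m/s.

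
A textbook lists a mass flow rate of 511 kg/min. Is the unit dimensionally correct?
Yes

mass flow rate has SI base units: kg / s
kg/min reduces to the same SI base units, so it is a valid unit for mass flow rate.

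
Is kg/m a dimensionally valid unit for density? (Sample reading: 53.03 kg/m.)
No

density has SI base units: kg / m^3
kg/m does NOT reduce to kg / m^3; a valid unit for density would be e.g. kg/m³.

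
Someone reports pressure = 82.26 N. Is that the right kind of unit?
No

pressure has SI base units: kg / (m * s^2)
N does NOT reduce to kg / (m * s^2); a valid unit for pressure would be e.g. Pa.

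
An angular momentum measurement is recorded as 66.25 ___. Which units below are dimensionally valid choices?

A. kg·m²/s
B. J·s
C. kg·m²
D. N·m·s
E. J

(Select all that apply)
A, B, D

angular momentum has SI base units: kg * m^2 / s

Checking each option against kg * m^2 / s:
  A. kg·m²/s: ✓ matches
  B. J·s: ✓ matches
  C. kg·m²: ✗ does not match
  D. N·m·s: ✓ matches
  E. J: ✗ does not match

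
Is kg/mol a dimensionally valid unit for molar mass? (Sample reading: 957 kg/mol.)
Yes

molar mass has SI base units: kg / mol
kg/mol reduces to the same SI base units, so it is a valid unit for molar mass.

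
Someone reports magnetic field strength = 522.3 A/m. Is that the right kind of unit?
Yes

magnetic field strength has SI base units: A / m
A/m reduces to the same SI base units, so it is a valid unit for magnetic field strength.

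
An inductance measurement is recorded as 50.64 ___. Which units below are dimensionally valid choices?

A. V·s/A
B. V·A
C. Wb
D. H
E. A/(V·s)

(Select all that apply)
A, D

inductance has SI base units: kg * m^2 / (A^2 * s^2)

Checking each option against kg * m^2 / (A^2 * s^2):
  A. V·s/A: ✓ matches
  B. V·A: ✗ does not match
  C. Wb: ✗ does not match
  D. H: ✓ matches
  E. A/(V·s): ✗ does not match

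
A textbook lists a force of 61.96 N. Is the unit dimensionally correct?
Yes

force has SI base units: kg * m / s^2
N reduces to the same SI base units, so it is a valid unit for force.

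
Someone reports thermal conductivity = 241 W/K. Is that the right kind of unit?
No

thermal conductivity has SI base units: kg * m / (s^3 * K)
W/K does NOT reduce to kg * m / (s^3 * K); a valid unit for thermal conductivity would be e.g. W/(m·K).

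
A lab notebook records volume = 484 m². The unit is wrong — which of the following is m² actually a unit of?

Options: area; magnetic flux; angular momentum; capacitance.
area

volume should have units dimensionally equivalent to m^3 (e.g. m³).
The given unit 'm²' reduces to m^2. Of the listed options, that is the dimensionality of area.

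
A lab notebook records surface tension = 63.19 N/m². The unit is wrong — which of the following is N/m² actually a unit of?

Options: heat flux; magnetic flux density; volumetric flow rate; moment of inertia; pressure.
pressure

surface tension should have units dimensionally equivalent to kg / s^2 (e.g. N/m).
The given unit 'N/m²' reduces to kg / (m * s^2). Of the listed options, that is the dimensionality of pressure.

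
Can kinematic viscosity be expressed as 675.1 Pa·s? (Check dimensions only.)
No

kinematic viscosity has SI base units: m^2 / s
Pa·s does NOT reduce to m^2 / s; a valid unit for kinematic viscosity would be e.g. m²/s.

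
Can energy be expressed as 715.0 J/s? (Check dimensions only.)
No

energy has SI base units: kg * m^2 / s^2
J/s does NOT reduce to kg * m^2 / s^2; a valid unit for energy would be e.g. J.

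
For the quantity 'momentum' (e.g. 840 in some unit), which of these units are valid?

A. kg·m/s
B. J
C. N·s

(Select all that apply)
A, C

momentum has SI base units: kg * m / s

Checking each option against kg * m / s:
  A. kg·m/s: ✓ matches
  B. J: ✗ does not match
  C. N·s: ✓ matches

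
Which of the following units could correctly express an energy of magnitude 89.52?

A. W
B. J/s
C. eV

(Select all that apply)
C

energy has SI base units: kg * m^2 / s^2

Checking each option against kg * m^2 / s^2:
  A. W: ✗ does not match
  B. J/s: ✗ does not match
  C. eV: ✓ matches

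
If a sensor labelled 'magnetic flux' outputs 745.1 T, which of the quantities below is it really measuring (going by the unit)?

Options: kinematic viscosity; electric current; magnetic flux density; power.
magnetic flux density

magnetic flux should have units dimensionally equivalent to kg * m^2 / (A * s^2) (e.g. Wb).
The given unit 'T' reduces to kg / (A * s^2). Of the listed options, that is the dimensionality of magnetic flux density.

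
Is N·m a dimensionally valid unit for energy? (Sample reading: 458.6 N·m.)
Yes

energy has SI base units: kg * m^2 / s^2
N·m reduces to the same SI base units, so it is a valid unit for energy.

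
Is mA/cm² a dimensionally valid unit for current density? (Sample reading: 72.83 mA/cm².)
Yes

current density has SI base units: A / m^2
mA/cm² reduces to the same SI base units, so it is a valid unit for current density.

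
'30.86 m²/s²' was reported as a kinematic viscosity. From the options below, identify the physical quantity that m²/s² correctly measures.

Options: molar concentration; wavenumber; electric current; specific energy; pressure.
specific energy

kinematic viscosity should have units dimensionally equivalent to m^2 / s (e.g. m²/s).
The given unit 'm²/s²' reduces to m^2 / s^2. Of the listed options, that is the dimensionality of specific energy.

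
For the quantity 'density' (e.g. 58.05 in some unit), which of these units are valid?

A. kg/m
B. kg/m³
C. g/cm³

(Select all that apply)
B, C

density has SI base units: kg / m^3

Checking each option against kg / m^3:
  A. kg/m: ✗ does not match
  B. kg/m³: ✓ matches
  C. g/cm³: ✓ matches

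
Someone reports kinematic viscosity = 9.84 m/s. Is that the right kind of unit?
No

kinematic viscosity has SI base units: m^2 / s
m/s does NOT reduce to m^2 / s; a valid unit for kinematic viscosity would be e.g. m²/s.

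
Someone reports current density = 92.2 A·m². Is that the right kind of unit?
No

current density has SI base units: A / m^2
A·m² does NOT reduce to A / m^2; a valid unit for current density would be e.g. A/m².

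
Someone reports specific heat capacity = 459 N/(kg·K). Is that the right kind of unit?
No

specific heat capacity has SI base units: m^2 / (s^2 * K)
N/(kg·K) does NOT reduce to m^2 / (s^2 * K); a valid unit for specific heat capacity would be e.g. J/(kg·K).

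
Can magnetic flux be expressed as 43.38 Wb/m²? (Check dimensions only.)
No

magnetic flux has SI base units: kg * m^2 / (A * s^2)
Wb/m² does NOT reduce to kg * m^2 / (A * s^2); a valid unit for magnetic flux would be e.g. Wb.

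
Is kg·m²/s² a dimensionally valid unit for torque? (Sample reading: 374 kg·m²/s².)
Yes

torque has SI base units: kg * m^2 / s^2
kg·m²/s² reduces to the same SI base units, so it is a valid unit for torque.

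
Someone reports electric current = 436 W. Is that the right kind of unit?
No

electric current has SI base units: A
W does NOT reduce to A; a valid unit for electric current would be e.g. A.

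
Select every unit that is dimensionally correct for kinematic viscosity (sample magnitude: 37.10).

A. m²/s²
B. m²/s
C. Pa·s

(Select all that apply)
B

kinematic viscosity has SI base units: m^2 / s

Checking each option against m^2 / s:
  A. m²/s²: ✗ does not match
  B. m²/s: ✓ matches
  C. Pa·s: ✗ does not match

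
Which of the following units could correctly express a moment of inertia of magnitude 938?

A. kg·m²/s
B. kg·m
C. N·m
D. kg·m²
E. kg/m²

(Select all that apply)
D

moment of inertia has SI base units: kg * m^2

Checking each option against kg * m^2:
  A. kg·m²/s: ✗ does not match
  B. kg·m: ✗ does not match
  C. N·m: ✗ does not match
  D. kg·m²: ✓ matches
  E. kg/m²: ✗ does not match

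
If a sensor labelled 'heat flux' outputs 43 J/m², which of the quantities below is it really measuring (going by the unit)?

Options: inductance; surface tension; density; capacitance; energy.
surface tension

heat flux should have units dimensionally equivalent to kg / s^3 (e.g. W/m²).
The given unit 'J/m²' reduces to kg / s^2. Of the listed options, that is the dimensionality of surface tension.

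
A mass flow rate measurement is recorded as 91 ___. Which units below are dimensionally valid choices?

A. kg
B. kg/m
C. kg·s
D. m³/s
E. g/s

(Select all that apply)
E

mass flow rate has SI base units: kg / s

Checking each option against kg / s:
  A. kg: ✗ does not match
  B. kg/m: ✗ does not match
  C. kg·s: ✗ does not match
  D. m³/s: ✗ does not match
  E. g/s: ✓ matches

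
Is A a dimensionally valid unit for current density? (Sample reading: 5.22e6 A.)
No

current density has SI base units: A / m^2
A does NOT reduce to A / m^2; a valid unit for current density would be e.g. A/m².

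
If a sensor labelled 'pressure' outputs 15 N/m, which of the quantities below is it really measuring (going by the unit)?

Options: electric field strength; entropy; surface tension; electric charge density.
surface tension

pressure should have units dimensionally equivalent to kg / (m * s^2) (e.g. Pa).
The given unit 'N/m' reduces to kg / s^2. Of the listed options, that is the dimensionality of surface tension.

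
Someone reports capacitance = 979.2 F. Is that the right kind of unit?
Yes

capacitance has SI base units: A^2 * s^4 / (kg * m^2)
F reduces to the same SI base units, so it is a valid unit for capacitance.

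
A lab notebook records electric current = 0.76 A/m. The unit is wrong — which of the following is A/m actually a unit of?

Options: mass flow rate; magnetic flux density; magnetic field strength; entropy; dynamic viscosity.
magnetic field strength

electric current should have units dimensionally equivalent to A (e.g. A).
The given unit 'A/m' reduces to A / m. Of the listed options, that is the dimensionality of magnetic field strength.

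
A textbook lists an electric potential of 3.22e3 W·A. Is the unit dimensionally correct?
No

electric potential has SI base units: kg * m^2 / (A * s^3)
W·A does NOT reduce to kg * m^2 / (A * s^3); a valid unit for electric potential would be e.g. V.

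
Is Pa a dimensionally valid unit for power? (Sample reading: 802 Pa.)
No

power has SI base units: kg * m^2 / s^3
Pa does NOT reduce to kg * m^2 / s^3; a valid unit for power would be e.g. W.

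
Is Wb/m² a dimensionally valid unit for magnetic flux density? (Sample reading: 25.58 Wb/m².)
Yes

magnetic flux density has SI base units: kg / (A * s^2)
Wb/m² reduces to the same SI base units, so it is a valid unit for magnetic flux density.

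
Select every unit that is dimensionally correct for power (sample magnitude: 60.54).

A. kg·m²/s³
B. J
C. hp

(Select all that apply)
A, C

power has SI base units: kg * m^2 / s^3

Checking each option against kg * m^2 / s^3:
  A. kg·m²/s³: ✓ matches
  B. J: ✗ does not match
  C. hp: ✓ matches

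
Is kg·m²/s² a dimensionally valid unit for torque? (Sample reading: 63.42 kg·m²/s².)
Yes

torque has SI base units: kg * m^2 / s^2
kg·m²/s² reduces to the same SI base units, so it is a valid unit for torque.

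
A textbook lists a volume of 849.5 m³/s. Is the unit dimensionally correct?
No

volume has SI base units: m^3
m³/s does NOT reduce to m^3; a valid unit for volume would be e.g. m³.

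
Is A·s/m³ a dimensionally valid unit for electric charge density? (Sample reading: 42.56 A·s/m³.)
Yes

electric charge density has SI base units: A * s / m^3
A·s/m³ reduces to the same SI base units, so it is a valid unit for electric charge density.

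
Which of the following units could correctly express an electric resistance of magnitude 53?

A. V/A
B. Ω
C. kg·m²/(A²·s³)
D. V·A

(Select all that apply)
A, B, C

electric resistance has SI base units: kg * m^2 / (A^2 * s^3)

Checking each option against kg * m^2 / (A^2 * s^3):
  A. V/A: ✓ matches
  B. Ω: ✓ matches
  C. kg·m²/(A²·s³): ✓ matches
  D. V·A: ✗ does not match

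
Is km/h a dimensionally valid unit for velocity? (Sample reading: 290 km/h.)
Yes

velocity has SI base units: m / s
km/h reduces to the same SI base units, so it is a valid unit for velocity.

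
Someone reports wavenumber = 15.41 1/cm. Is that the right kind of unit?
Yes

wavenumber has SI base units: 1 / m
1/cm reduces to the same SI base units, so it is a valid unit for wavenumber.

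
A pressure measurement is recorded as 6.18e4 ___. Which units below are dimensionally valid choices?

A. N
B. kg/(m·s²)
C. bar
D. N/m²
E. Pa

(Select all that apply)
B, C, D, E

pressure has SI base units: kg / (m * s^2)

Checking each option against kg / (m * s^2):
  A. N: ✗ does not match
  B. kg/(m·s²): ✓ matches
  C. bar: ✓ matches
  D. N/m²: ✓ matches
  E. Pa: ✓ matches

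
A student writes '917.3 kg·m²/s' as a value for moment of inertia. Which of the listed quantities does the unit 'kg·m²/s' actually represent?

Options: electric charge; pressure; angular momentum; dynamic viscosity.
angular momentum

moment of inertia should have units dimensionally equivalent to kg * m^2 (e.g. kg·m²).
The given unit 'kg·m²/s' reduces to kg * m^2 / s. Of the listed options, that is the dimensionality of angular momentum.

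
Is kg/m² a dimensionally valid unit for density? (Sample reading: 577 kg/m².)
No

density has SI base units: kg / m^3
kg/m² does NOT reduce to kg / m^3; a valid unit for density would be e.g. kg/m³.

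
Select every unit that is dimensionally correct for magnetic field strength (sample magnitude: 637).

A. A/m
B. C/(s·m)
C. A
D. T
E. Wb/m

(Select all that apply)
A, B

magnetic field strength has SI base units: A / m

Checking each option against A / m:
  A. A/m: ✓ matches
  B. C/(s·m): ✓ matches
  C. A: ✗ does not match
  D. T: ✗ does not match
  E. Wb/m: ✗ does not match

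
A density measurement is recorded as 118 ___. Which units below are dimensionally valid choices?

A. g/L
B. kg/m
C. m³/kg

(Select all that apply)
A

density has SI base units: kg / m^3

Checking each option against kg / m^3:
  A. g/L: ✓ matches
  B. kg/m: ✗ does not match
  C. m³/kg: ✗ does not match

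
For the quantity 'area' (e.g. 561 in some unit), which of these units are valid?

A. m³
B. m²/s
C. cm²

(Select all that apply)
C

area has SI base units: m^2

Checking each option against m^2:
  A. m³: ✗ does not match
  B. m²/s: ✗ does not match
  C. cm²: ✓ matches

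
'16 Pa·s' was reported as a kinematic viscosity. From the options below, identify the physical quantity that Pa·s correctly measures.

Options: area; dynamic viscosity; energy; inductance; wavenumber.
dynamic viscosity

kinematic viscosity should have units dimensionally equivalent to m^2 / s (e.g. m²/s).
The given unit 'Pa·s' reduces to kg / (m * s). Of the listed options, that is the dimensionality of dynamic viscosity.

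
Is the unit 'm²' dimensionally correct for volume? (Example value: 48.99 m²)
No

volume has SI base units: m^3
m² does NOT reduce to m^3; a valid unit for volume would be e.g. m³.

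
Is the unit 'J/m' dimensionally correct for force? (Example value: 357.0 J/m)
Yes

force has SI base units: kg * m / s^2
J/m reduces to the same SI base units, so it is a valid unit for force.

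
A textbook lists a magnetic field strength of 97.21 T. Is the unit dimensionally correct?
No

magnetic field strength has SI base units: A / m
T does NOT reduce to A / m; a valid unit for magnetic field strength would be e.g. A/m.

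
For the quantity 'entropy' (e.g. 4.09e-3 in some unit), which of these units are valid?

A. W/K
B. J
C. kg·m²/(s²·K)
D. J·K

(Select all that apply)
C

entropy has SI base units: kg * m^2 / (s^2 * K)

Checking each option against kg * m^2 / (s^2 * K):
  A. W/K: ✗ does not match
  B. J: ✗ does not match
  C. kg·m²/(s²·K): ✓ matches
  D. J·K: ✗ does not match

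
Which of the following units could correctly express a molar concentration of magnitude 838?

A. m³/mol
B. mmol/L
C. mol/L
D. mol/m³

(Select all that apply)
B, C, D

molar concentration has SI base units: mol / m^3

Checking each option against mol / m^3:
  A. m³/mol: ✗ does not match
  B. mmol/L: ✓ matches
  C. mol/L: ✓ matches
  D. mol/m³: ✓ matches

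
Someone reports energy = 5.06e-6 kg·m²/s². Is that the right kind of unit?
Yes

energy has SI base units: kg * m^2 / s^2
kg·m²/s² reduces to the same SI base units, so it is a valid unit for energy.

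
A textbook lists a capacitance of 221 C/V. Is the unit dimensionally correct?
Yes

capacitance has SI base units: A^2 * s^4 / (kg * m^2)
C/V reduces to the same SI base units, so it is a valid unit for capacitance.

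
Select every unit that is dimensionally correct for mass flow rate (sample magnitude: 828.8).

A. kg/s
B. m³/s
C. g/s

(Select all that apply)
A, C

mass flow rate has SI base units: kg / s

Checking each option against kg / s:
  A. kg/s: ✓ matches
  B. m³/s: ✗ does not match
  C. g/s: ✓ matches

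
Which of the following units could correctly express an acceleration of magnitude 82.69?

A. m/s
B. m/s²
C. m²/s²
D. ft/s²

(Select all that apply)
B, D

acceleration has SI base units: m / s^2

Checking each option against m / s^2:
  A. m/s: ✗ does not match
  B. m/s²: ✓ matches
  C. m²/s²: ✗ does not match
  D. ft/s²: ✓ matches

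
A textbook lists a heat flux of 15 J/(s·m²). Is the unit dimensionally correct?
Yes

heat flux has SI base units: kg / s^3
J/(s·m²) reduces to the same SI base units, so it is a valid unit for heat flux.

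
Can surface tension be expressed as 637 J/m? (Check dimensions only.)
No

surface tension has SI base units: kg / s^2
J/m does NOT reduce to kg / s^2; a valid unit for surface tension would be e.g. N/m.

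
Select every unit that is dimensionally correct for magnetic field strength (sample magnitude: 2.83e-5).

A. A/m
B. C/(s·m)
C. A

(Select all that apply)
A, B

magnetic field strength has SI base units: A / m

Checking each option against A / m:
  A. A/m: ✓ matches
  B. C/(s·m): ✓ matches
  C. A: ✗ does not match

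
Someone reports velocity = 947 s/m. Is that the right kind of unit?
No

velocity has SI base units: m / s
s/m does NOT reduce to m / s; a valid unit for velocity would be e.g. m/s.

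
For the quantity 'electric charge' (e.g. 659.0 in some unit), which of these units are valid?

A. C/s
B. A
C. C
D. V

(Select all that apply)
C

electric charge has SI base units: A * s

Checking each option against A * s:
  A. C/s: ✗ does not match
  B. A: ✗ does not match
  C. C: ✓ matches
  D. V: ✗ does not match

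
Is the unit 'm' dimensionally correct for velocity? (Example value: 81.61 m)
No

velocity has SI base units: m / s
m does NOT reduce to m / s; a valid unit for velocity would be e.g. m/s.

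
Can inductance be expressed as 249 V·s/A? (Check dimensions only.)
Yes

inductance has SI base units: kg * m^2 / (A^2 * s^2)
V·s/A reduces to the same SI base units, so it is a valid unit for inductance.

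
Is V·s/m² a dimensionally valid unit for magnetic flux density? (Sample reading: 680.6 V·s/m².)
Yes

magnetic flux density has SI base units: kg / (A * s^2)
V·s/m² reduces to the same SI base units, so it is a valid unit for magnetic flux density.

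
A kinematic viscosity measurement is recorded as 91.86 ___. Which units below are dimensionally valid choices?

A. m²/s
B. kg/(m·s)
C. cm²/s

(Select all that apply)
A, C

kinematic viscosity has SI base units: m^2 / s

Checking each option against m^2 / s:
  A. m²/s: ✓ matches
  B. kg/(m·s): ✗ does not match
  C. cm²/s: ✓ matches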